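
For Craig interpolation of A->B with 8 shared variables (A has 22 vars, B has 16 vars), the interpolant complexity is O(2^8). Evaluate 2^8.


Shared atoms = 8
Craig interpolant size bound = 2^8
= 256

256


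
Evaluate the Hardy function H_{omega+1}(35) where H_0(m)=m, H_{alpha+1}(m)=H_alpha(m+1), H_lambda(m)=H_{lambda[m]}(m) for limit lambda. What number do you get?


H_{omega+1}(35):
Unwind the 1 successor steps: H_{omega+1}(35) = H_omega(35+1) = H_omega(36).
H_omega(m) = H_m(m) = m + m = 2m.
Result = 2 * 36 = 72

72


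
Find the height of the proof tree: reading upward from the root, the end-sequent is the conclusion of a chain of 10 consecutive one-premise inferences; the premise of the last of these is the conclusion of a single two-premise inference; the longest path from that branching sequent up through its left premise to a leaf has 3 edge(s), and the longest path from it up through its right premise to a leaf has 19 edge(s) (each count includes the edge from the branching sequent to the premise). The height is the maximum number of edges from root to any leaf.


Longest path through the left premise: 3 edges (measured from the branching sequent)
Longest path through the right premise: 19 edges
Height of the subtree rooted at the branching sequent: max(3, 19) = 19
The branching sequent sits 10 edges above the root (the chain of one-premise inferences), so height = 19 + 10 = 29

29


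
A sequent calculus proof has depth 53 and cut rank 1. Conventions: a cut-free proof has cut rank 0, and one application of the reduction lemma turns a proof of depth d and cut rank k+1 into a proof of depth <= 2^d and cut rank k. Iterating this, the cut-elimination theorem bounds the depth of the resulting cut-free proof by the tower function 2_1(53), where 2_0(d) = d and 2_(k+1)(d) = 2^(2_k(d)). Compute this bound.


Each rank reduction sends depth d to at most 2^d; cut rank r needs r reductions.
2_0(53) = 53
2_1(53) = 2^53 = 9007199254740992
Cut-free depth bound = 9007199254740992

9007199254740992


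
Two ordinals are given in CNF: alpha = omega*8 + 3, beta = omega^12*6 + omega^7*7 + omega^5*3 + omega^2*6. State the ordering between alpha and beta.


Compare term by term from highest exponent:
alpha = omega*8 + 3
beta = omega^12*6 + omega^7*7 + omega^5*3 + omega^2*6
Term 1: alpha has omega^1*8, beta has omega^12*6
Term 2: alpha has omega^0*3, beta has omega^7*7
Term 3: alpha has omega^0*0, beta has omega^5*3
Term 4: alpha has omega^0*0, beta has omega^2*6
Result: alpha < beta

alpha < beta


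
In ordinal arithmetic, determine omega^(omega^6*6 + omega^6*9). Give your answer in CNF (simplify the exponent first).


omega^(omega^6*6 + omega^6*9):
Both terms of the exponent have the same exponent 6, so they merge: omega^6*6 + omega^6*9 = omega^6*(6+9) = omega^6*15.
omega raised to a CNF ordinal is a single CNF term: Result = omega^(omega^6*15)

omega^(omega^6*15)


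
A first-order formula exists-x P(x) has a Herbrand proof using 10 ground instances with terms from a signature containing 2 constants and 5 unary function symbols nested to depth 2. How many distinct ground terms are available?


Herbrand terms by depth:
Depth 0: 2 constants
Depth 1: 10 new terms (running total: 12)
Depth 2: 50 new terms (running total: 62)
Total distinct ground terms = 62

62


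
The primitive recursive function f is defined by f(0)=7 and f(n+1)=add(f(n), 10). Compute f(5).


f(0) = 7
f(1) = add(f(0), 10) = add(7, 10) = 17
f(2) = add(f(1), 10) = add(17, 10) = 27
f(3) = add(f(2), 10) = add(27, 10) = 37
f(4) = add(f(3), 10) = add(37, 10) = 47
f(5) = add(f(4), 10) = add(47, 10) = 57


57


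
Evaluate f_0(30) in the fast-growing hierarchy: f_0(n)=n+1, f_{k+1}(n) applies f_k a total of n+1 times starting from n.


f_0(30) = 30 + 1 = 31

31


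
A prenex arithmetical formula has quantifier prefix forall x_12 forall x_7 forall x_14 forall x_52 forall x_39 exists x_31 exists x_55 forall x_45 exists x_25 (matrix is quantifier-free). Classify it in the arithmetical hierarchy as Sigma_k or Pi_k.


Leading quantifier is forall, so the class is Pi.
Number of quantifier blocks = alternations + 1 = 3 + 1 = 4.
Classification: Pi_4

Pi_4


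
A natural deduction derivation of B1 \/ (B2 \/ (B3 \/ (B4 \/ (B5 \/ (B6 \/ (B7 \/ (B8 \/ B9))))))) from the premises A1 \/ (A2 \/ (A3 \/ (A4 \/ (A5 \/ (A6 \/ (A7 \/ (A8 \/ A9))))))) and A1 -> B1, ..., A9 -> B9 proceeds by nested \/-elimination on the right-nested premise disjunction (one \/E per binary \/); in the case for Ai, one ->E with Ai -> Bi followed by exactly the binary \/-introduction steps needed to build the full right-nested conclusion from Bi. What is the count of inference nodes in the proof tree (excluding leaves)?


Constructive dilemma with 9 branches, all disjunctions right-nested:
- \/E: the premise has 8 binary \/, each eliminated once: 8 nodes.
- ->E: one per case (Ai with Ai -> Bi gives Bi): 9 nodes.
- \/I: in case i < n, Bi needs 1 step to form Bi \/ (B(i+1) \/ ...) and then i-1 steps to prepend B(i-1), ..., B1, i.e. i steps; in case i = n, B9 needs 8 prepend steps.
  \/I total = (1 + 2 + ... + 8) + 8 = 36 + 8 = 44 nodes.
Total = 8 + 9 + 44 = 61

61


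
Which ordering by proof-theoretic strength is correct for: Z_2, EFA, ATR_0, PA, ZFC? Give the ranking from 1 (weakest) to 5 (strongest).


Ordering by consistency strength:
1. EFA
2. PA
3. ATR_0
4. Z_2
5. ZFC


Z_2=4, EFA=1, ATR_0=3, PA=2, ZFC=5


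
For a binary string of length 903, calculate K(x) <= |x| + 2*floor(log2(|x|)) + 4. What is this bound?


floor(log2(903)) = 9
2 * 9 = 18
K(x) <= 903 + 18 + 4 = 925

925


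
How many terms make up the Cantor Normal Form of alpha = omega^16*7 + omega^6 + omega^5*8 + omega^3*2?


CNF: omega^16*7 + omega^6 + omega^5*8 + omega^3*2
Count the summands separated by '+':
  term 1: omega^16*7
  term 2: omega^6
  term 3: omega^5*8
  term 4: omega^3*2
Total terms = 4

4


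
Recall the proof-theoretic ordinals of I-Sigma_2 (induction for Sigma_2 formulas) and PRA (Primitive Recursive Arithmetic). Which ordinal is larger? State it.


Proof-theoretic ordinal of I-Sigma_2 (induction for Sigma_2 formulas): omega^(omega^omega)
Proof-theoretic ordinal of PRA (Primitive Recursive Arithmetic): omega^omega
Comparing: omega^omega < omega^(omega^omega).
The larger ordinal is omega^(omega^omega) (from I-Sigma_2 (induction for Sigma_2 formulas)).

omega^(omega^omega)


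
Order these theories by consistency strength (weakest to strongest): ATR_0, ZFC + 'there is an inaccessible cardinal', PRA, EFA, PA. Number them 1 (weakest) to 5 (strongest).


Ordering by consistency strength:
1. EFA
2. PRA
3. PA
4. ATR_0
5. ZFC + 'there is an inaccessible cardinal'


ATR_0=4, ZFC + 'there is an inaccessible cardinal'=5, PRA=2, EFA=1, PA=3


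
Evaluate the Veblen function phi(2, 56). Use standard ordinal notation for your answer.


phi(2, 56):
phi(2, beta) = zeta_beta (the beta-th zeta number, fixed point of epsilon).
phi(2, 56) = zeta_56

zeta_56


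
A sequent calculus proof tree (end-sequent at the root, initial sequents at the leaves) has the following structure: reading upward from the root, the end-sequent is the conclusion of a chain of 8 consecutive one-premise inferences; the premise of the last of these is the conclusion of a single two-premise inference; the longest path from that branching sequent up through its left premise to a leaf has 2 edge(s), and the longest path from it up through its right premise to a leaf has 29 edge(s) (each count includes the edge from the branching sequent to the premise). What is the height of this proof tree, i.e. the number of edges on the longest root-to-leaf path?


Longest path through the left premise: 2 edges (measured from the branching sequent)
Longest path through the right premise: 29 edges
Height of the subtree rooted at the branching sequent: max(2, 29) = 29
The branching sequent sits 8 edges above the root (the chain of one-premise inferences), so height = 29 + 8 = 37

37


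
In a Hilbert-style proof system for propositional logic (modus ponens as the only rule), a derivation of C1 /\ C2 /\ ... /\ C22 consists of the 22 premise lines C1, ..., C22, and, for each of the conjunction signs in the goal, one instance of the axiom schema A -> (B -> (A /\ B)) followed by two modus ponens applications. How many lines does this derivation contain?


Conjoining 22 premises:
- 22 premise lines
- the goal has 21 conjunction signs; each costs 1 axiom instance + 2 MP = 3 lines: 3 * 21 = 63
Total = 22 + 63 = 85 lines.

85


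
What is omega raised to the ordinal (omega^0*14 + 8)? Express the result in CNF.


omega^(omega^0*14 + 8):
omega^0 = 1, so the exponent is 14 + 8 = 22 (finite ordinal addition).
Result = omega^22, already a single CNF term.

omega^22


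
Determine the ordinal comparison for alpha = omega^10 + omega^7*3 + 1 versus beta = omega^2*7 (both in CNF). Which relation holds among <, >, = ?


Compare term by term from highest exponent:
alpha = omega^10 + omega^7*3 + 1
beta = omega^2*7
Term 1: alpha has omega^10*1, beta has omega^2*7
Term 2: alpha has omega^7*3, beta has omega^0*0
Term 3: alpha has omega^0*1, beta has omega^0*0
Result: alpha > beta

alpha > beta


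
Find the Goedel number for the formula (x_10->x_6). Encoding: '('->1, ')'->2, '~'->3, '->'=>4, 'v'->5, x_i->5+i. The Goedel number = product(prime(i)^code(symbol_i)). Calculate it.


Formula: (x_10->x_6)
Symbol codes: [1, 15, 4, 11, 2]
Primes: [2, 3, 5, 7, 11]
p_1^1 = 2^1 = 2
p_2^15 = 3^15 = 14348907
p_3^4 = 5^4 = 625
p_4^11 = 7^11 = 1977326743
p_5^2 = 11^2 = 121
Product = 4291337228517885026250

4291337228517885026250


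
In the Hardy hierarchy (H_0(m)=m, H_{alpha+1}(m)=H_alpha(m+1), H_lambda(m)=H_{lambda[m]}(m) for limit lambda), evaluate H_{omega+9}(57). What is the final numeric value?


H_{omega+9}(57):
Unwind the 9 successor steps: H_{omega+9}(57) = H_omega(57+9) = H_omega(66).
H_omega(m) = H_m(m) = m + m = 2m.
Result = 2 * 66 = 132

132


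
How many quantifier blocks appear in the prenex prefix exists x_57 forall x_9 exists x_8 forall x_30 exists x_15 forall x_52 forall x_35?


Alternations = 5.
Blocks = alternations + 1 = 6

6


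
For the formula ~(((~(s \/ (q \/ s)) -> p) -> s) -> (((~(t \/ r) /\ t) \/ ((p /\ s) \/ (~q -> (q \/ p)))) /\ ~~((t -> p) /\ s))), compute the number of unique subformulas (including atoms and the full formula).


Formula: ~(((~(s \/ (q \/ s)) -> p) -> s) -> (((~(t \/ r) /\ t) \/ ((p /\ s) \/ (~q -> (q \/ p)))) /\ ~~((t -> p) /\ s)))
Subformulas found:
  1. r
  2. q
  3. s
  4. t
  5. p
  6. ~q
  7. (p /\ s)
  8. (q \/ p)
  9. (t \/ r)
  10. (q \/ s)
  11. (t -> p)
  12. ~(t \/ r)
  13. ((t -> p) /\ s)
  14. (s \/ (q \/ s))
  15. ~(s \/ (q \/ s))
  16. (~q -> (q \/ p))
  17. (~(t \/ r) /\ t)
  18. ~((t -> p) /\ s)
  19. ~~((t -> p) /\ s)
  20. (~(s \/ (q \/ s)) -> p)
  21. ((~(s \/ (q \/ s)) -> p) -> s)
  22. ((p /\ s) \/ (~q -> (q \/ p)))
  23. ((~(t \/ r) /\ t) \/ ((p /\ s) \/ (~q -> (q \/ p))))
  24. (((~(t \/ r) /\ t) \/ ((p /\ s) \/ (~q -> (q \/ p)))) /\ ~~((t -> p) /\ s))
  25. (((~(s \/ (q \/ s)) -> p) -> s) -> (((~(t \/ r) /\ t) \/ ((p /\ s) \/ (~q -> (q \/ p)))) /\ ~~((t -> p) /\ s)))
  26. ~(((~(s \/ (q \/ s)) -> p) -> s) -> (((~(t \/ r) /\ t) \/ ((p /\ s) \/ (~q -> (q \/ p)))) /\ ~~((t -> p) /\ s)))
Total distinct subformulas = 26

26


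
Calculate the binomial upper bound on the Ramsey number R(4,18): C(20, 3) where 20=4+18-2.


R(4,18) <= C(4+18-2, 4-1) = C(20, 3)
C(20, 3) = 20! / (3! * 17!)
= 1140

1140


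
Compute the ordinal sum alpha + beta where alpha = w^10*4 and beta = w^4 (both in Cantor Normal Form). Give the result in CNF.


Ordinal addition w^10*4 + w^4:
Leading exponent of alpha (10) > leading exponent of beta (4).
Since alpha's term has higher exponent than beta's leading term,
the sum is simply alpha followed by beta.
Result = w^10*4 + w^4

w^10*4 + w^4


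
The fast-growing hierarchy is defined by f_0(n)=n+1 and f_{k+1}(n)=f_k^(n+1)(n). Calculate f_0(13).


f_0(13) = 13 + 1 = 14

14


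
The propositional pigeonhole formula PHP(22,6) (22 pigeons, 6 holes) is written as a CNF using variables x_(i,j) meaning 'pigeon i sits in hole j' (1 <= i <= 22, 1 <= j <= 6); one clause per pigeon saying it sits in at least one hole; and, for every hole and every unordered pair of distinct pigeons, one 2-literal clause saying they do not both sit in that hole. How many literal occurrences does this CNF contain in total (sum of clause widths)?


PHP(22,6): 22 pigeons, 6 holes, 22*6 = 132 variables.
- pigeon clauses: one per pigeon -> 22 clauses of width 6 -> 132 literals
- hole clauses: 6 holes * C(22,2) = 6 * 231 -> 1386 clauses of width 2 -> 2772 literals
Total literal occurrences = 132 + 2772 = 2904

2904


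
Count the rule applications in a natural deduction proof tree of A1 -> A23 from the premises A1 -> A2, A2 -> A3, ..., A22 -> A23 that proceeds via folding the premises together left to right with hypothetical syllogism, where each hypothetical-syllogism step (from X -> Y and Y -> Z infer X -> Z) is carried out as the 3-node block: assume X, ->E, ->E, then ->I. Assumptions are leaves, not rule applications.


There are 22 premises in the chain. The first HS step combines premises 1 and 2; each further premise needs one more HS step.
So 22 premises require 22 - 1 = 21 hypothetical-syllogism steps.
Each HS step uses 3 inference nodes (->E, ->E, ->I).
21 * 3 = 63 total inference nodes.

63


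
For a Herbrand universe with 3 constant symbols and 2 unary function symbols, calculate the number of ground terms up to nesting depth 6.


Herbrand terms by depth:
Depth 0: 3 constants
Depth 1: 6 new terms (running total: 9)
Depth 2: 12 new terms (running total: 21)
Depth 3: 24 new terms (running total: 45)
Depth 4: 48 new terms (running total: 93)
Depth 5: 96 new terms (running total: 189)
Depth 6: 192 new terms (running total: 381)
Total distinct ground terms = 381

381


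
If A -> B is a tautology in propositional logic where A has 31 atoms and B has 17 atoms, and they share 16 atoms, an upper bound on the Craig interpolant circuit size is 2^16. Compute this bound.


Shared atoms = 16
Craig interpolant size bound = 2^16
= 65536

65536


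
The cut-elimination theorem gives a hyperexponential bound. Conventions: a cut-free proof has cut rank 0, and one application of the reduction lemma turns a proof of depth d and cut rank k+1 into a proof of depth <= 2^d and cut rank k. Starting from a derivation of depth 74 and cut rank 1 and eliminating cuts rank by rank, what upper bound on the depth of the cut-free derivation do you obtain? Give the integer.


Each rank reduction sends depth d to at most 2^d; cut rank r needs r reductions.
2_0(74) = 74
2_1(74) = 2^74 = 18889465931478580854784
Cut-free depth bound = 18889465931478580854784

18889465931478580854784


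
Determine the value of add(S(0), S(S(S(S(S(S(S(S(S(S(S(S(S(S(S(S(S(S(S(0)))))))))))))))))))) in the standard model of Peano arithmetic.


add(S^1(0), S^19(0)):
S^1(0) = 1
S^19(0) = 19
1 + 19 = 20

20


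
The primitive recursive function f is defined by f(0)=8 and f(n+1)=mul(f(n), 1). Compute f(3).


f(0) = 8
f(1) = mul(f(0), 1) = mul(8, 1) = 8
f(2) = mul(f(1), 1) = mul(8, 1) = 8
f(3) = mul(f(2), 1) = mul(8, 1) = 8


8


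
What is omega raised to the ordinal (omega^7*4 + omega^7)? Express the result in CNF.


omega^(omega^7*4 + omega^7):
Both terms of the exponent have the same exponent 7, so they merge: omega^7*4 + omega^7 = omega^7*(4+1) = omega^7*5.
omega raised to a CNF ordinal is a single CNF term: Result = omega^(omega^7*5)

omega^(omega^7*5)


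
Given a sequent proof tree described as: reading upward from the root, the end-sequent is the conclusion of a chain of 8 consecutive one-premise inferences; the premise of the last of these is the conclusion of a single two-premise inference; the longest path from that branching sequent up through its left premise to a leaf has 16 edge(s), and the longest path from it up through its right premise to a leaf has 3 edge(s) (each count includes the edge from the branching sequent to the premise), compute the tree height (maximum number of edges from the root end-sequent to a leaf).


Longest path through the left premise: 16 edges (measured from the branching sequent)
Longest path through the right premise: 3 edges
Height of the subtree rooted at the branching sequent: max(16, 3) = 16
The branching sequent sits 8 edges above the root (the chain of one-premise inferences), so height = 16 + 8 = 24

24


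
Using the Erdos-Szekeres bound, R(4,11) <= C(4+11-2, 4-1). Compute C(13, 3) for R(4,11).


R(4,11) <= C(4+11-2, 4-1) = C(13, 3)
C(13, 3) = 13! / (3! * 10!)
= 286

286


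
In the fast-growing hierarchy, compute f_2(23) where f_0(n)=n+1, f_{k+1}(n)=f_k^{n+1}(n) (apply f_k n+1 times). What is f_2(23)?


f_2(23) = f_1^24(23)
f_1(m) = 2m + 1.
Iterating: f_1^k(n) = 2^k*(n+1) - 1.
f_2(23) = 2^24*(23+1) - 1 = 16777216*24 - 1 = 402653183

402653183


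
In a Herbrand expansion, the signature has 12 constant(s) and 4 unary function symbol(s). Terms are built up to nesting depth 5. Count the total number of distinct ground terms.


Herbrand terms by depth:
Depth 0: 12 constants
Depth 1: 48 new terms (running total: 60)
Depth 2: 192 new terms (running total: 252)
Depth 3: 768 new terms (running total: 1020)
Depth 4: 3072 new terms (running total: 4092)
Depth 5: 12288 new terms (running total: 16380)
Total distinct ground terms = 16380

16380


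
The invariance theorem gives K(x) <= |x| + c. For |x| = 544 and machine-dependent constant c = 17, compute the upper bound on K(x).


K(x) <= |x| + c = 544 + 17 = 561

561


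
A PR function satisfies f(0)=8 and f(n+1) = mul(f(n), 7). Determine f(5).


f(0) = 8
f(1) = mul(f(0), 7) = mul(8, 7) = 56
f(2) = mul(f(1), 7) = mul(56, 7) = 392
f(3) = mul(f(2), 7) = mul(392, 7) = 2744
f(4) = mul(f(3), 7) = mul(2744, 7) = 19208
f(5) = mul(f(4), 7) = mul(19208, 7) = 134456


134456


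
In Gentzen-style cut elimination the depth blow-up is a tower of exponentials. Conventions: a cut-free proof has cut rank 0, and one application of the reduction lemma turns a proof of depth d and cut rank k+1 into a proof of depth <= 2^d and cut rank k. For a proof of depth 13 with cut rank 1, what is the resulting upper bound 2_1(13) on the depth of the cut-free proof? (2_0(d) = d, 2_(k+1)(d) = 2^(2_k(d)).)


Each rank reduction sends depth d to at most 2^d; cut rank r needs r reductions.
2_0(13) = 13
2_1(13) = 2^13 = 8192
Cut-free depth bound = 8192

8192


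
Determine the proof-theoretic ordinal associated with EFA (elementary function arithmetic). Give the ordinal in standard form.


The proof-theoretic ordinal of EFA (elementary function arithmetic) is a standard result in ordinal analysis.
This ordinal is the supremum of order types of primitive recursive well-orderings
that the theory can prove to be well-ordered.
For EFA (elementary function arithmetic), the proof-theoretic ordinal is omega^3.

omega^3


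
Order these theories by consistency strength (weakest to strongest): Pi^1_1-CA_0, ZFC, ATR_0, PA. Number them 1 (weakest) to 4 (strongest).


Ordering by consistency strength:
1. PA
2. ATR_0
3. Pi^1_1-CA_0
4. ZFC


Pi^1_1-CA_0=3, ZFC=4, ATR_0=2, PA=1


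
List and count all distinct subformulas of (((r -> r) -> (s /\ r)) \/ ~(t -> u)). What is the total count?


Formula: (((r -> r) -> (s /\ r)) \/ ~(t -> u))
Subformulas found:
  1. u
  2. s
  3. r
  4. t
  5. (s /\ r)
  6. (r -> r)
  7. (t -> u)
  8. ~(t -> u)
  9. ((r -> r) -> (s /\ r))
  10. (((r -> r) -> (s /\ r)) \/ ~(t -> u))
Total distinct subformulas = 10

10


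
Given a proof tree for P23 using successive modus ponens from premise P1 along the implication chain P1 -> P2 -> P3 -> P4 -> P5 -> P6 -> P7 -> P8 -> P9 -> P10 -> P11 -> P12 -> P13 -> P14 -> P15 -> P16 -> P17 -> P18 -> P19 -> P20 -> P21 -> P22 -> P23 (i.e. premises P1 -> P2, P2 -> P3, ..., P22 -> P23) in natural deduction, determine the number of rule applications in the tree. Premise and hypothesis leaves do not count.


We have a chain: P1 -> P2 -> P3 -> P4 -> P5 -> P6 -> P7 -> P8 -> P9 -> P10 -> P11 -> P12 -> P13 -> P14 -> P15 -> P16 -> P17 -> P18 -> P19 -> P20 -> P21 -> P22 -> P23.
Each modus ponens application produces the next variable.
The chain has 23 propositions, so 23-1 = 22 modus ponens steps.
Total inference nodes = 22

22


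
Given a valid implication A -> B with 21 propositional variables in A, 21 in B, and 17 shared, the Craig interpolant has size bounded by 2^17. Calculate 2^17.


Shared atoms = 17
Craig interpolant size bound = 2^17
= 131072

131072


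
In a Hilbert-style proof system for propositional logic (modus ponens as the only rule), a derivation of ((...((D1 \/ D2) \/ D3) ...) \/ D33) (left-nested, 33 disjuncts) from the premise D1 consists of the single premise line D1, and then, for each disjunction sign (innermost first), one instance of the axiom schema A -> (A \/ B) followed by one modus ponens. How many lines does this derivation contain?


Building the left-nested 33-ary disjunction from D1:
- 1 premise line (D1)
- 33 disjuncts means 32 disjunction signs; each needs 1 axiom instance + 1 MP = 2 lines: 2 * 32 = 64
Total = 1 + 64 = 65 lines.

65


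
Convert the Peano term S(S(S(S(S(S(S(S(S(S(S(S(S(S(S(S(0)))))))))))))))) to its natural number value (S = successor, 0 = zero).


Counting successors applied to 0:
16 applications of S to 0 = 16

16


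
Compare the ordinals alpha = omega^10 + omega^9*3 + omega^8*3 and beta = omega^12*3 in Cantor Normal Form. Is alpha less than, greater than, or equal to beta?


Compare term by term from highest exponent:
alpha = omega^10 + omega^9*3 + omega^8*3
beta = omega^12*3
Term 1: alpha has omega^10*1, beta has omega^12*3
Term 2: alpha has omega^9*3, beta has omega^0*0
Term 3: alpha has omega^8*3, beta has omega^0*0
Result: alpha < beta

alpha < beta


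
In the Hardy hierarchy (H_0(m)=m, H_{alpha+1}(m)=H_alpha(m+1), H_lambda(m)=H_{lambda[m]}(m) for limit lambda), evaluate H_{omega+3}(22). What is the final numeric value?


H_{omega+3}(22):
Unwind the 3 successor steps: H_{omega+3}(22) = H_omega(22+3) = H_omega(25).
H_omega(m) = H_m(m) = m + m = 2m.
Result = 2 * 25 = 50

50


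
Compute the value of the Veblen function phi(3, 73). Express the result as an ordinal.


phi(3, 73):
phi(3, beta) = eta_beta (the beta-th eta number, fixed point of zeta).
phi(3, 73) = eta_73

eta_73


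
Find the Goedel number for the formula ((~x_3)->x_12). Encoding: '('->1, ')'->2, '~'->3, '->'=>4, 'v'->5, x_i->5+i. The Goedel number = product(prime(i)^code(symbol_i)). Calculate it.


Formula: ((~x_3)->x_12)
Symbol codes: [1, 1, 3, 8, 2, 4, 17, 2]
Primes: [2, 3, 5, 7, 11, 13, 17, 19]
p_1^1 = 2^1 = 2
p_2^1 = 3^1 = 3
p_3^3 = 5^3 = 125
p_4^8 = 7^8 = 5764801
p_5^2 = 11^2 = 121
p_6^4 = 13^4 = 28561
p_7^17 = 17^17 = 827240261886336764177
p_8^2 = 19^2 = 361
Product = 4462140371936589644144415694658179392750

4462140371936589644144415694658179392750


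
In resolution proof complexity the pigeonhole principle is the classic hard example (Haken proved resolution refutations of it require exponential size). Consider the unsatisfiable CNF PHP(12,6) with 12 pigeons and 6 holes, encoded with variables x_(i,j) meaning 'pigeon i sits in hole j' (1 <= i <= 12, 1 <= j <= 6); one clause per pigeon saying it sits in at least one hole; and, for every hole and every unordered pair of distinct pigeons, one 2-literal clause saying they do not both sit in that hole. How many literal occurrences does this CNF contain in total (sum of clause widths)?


PHP(12,6): 12 pigeons, 6 holes, 12*6 = 72 variables.
- pigeon clauses: one per pigeon -> 12 clauses of width 6 -> 72 literals
- hole clauses: 6 holes * C(12,2) = 6 * 66 -> 396 clauses of width 2 -> 792 literals
Total literal occurrences = 72 + 792 = 864

864


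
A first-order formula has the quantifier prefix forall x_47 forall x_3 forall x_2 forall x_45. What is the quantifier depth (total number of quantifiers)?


Quantifier prefix has 4 quantifier symbols.
Quantifier depth = 4

4


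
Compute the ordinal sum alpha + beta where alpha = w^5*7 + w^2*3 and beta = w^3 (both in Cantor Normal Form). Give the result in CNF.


Ordinal addition (w^5*7 + w^2*3) + w^3:
alpha's leading term has exponent 5 > beta's exponent 3, so it survives.
alpha's tail term has exponent 2 < beta's exponent 3, so it is absorbed by beta.
In ordinal addition, any term followed by a strictly larger-exponent term is absorbed.
Result = w^5*7 + w^3

w^5*7 + w^3


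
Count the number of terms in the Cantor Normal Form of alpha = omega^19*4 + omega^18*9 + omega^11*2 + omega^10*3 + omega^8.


CNF: omega^19*4 + omega^18*9 + omega^11*2 + omega^10*3 + omega^8
Count the summands separated by '+':
  term 1: omega^19*4
  term 2: omega^18*9
  term 3: omega^11*2
  term 4: omega^10*3
  term 5: omega^8
Total terms = 5

5


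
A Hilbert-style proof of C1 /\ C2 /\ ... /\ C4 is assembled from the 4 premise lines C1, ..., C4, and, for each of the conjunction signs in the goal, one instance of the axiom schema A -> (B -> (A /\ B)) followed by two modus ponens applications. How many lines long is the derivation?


Conjoining 4 premises:
- 4 premise lines
- the goal has 3 conjunction signs; each costs 1 axiom instance + 2 MP = 3 lines: 3 * 3 = 9
Total = 4 + 9 = 13 lines.

13


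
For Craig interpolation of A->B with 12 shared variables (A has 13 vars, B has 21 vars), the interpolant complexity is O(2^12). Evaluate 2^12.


Shared atoms = 12
Craig interpolant size bound = 2^12
= 4096

4096


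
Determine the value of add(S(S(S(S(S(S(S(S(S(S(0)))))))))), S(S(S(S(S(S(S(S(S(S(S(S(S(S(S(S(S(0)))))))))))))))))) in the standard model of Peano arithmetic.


add(S^10(0), S^17(0)):
S^10(0) = 10
S^17(0) = 17
10 + 17 = 27

27


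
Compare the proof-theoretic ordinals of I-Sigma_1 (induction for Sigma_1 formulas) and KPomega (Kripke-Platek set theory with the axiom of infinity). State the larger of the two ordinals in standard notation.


Proof-theoretic ordinal of I-Sigma_1 (induction for Sigma_1 formulas): omega^omega
Proof-theoretic ordinal of KPomega (Kripke-Platek set theory with the axiom of infinity): psi_0(epsilon_{Omega+1})
Comparing: omega^omega < psi_0(epsilon_{Omega+1}).
The larger ordinal is psi_0(epsilon_{Omega+1}) (from KPomega (Kripke-Platek set theory with the axiom of infinity)).

psi_0(epsilon_{Omega+1})


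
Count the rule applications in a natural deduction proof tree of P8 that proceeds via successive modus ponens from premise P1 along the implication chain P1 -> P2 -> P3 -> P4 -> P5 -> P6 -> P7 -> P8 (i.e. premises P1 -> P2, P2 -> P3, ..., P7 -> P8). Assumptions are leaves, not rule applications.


We have a chain: P1 -> P2 -> P3 -> P4 -> P5 -> P6 -> P7 -> P8.
Each modus ponens application produces the next variable.
The chain has 8 propositions, so 8-1 = 7 modus ponens steps.
Total inference nodes = 7

7


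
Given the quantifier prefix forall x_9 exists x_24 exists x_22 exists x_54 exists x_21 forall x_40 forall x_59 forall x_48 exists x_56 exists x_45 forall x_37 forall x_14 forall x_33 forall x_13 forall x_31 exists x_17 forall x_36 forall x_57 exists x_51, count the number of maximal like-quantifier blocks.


Alternations = 7.
Blocks = alternations + 1 = 8

8


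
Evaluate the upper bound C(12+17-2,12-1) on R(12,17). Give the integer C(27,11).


R(12,17) <= C(12+17-2, 12-1) = C(27, 11)
C(27, 11) = 27! / (11! * 16!)
= 13037895

13037895


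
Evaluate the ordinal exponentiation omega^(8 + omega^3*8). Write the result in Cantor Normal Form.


omega^(8 + omega^3*8):
In ordinal addition a term is absorbed by a following term of strictly larger exponent: 0 < 3, so 8 + omega^3*8 = omega^3*8.
omega raised to a CNF ordinal is a single CNF term: Result = omega^(omega^3*8)

omega^(omega^3*8)


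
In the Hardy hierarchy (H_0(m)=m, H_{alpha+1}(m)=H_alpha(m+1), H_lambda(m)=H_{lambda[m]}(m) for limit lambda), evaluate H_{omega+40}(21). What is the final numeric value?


H_{omega+40}(21):
Unwind the 40 successor steps: H_{omega+40}(21) = H_omega(21+40) = H_omega(61).
H_omega(m) = H_m(m) = m + m = 2m.
Result = 2 * 61 = 122

122


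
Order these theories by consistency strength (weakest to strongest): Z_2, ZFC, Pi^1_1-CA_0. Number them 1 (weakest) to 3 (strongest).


Ordering by consistency strength:
1. Pi^1_1-CA_0
2. Z_2
3. ZFC


Z_2=2, ZFC=3, Pi^1_1-CA_0=1


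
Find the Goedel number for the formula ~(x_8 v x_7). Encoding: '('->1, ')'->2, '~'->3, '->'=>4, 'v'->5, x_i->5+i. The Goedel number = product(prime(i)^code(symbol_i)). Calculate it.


Formula: ~(x_8 v x_7)
Symbol codes: [3, 1, 13, 5, 12, 2]
Primes: [2, 3, 5, 7, 11, 13]
p_1^3 = 2^3 = 8
p_2^1 = 3^1 = 3
p_3^13 = 5^13 = 1220703125
p_4^5 = 7^5 = 16807
p_5^12 = 11^12 = 3138428376721
p_6^2 = 13^2 = 169
Product = 261162263904958715126953125000

261162263904958715126953125000


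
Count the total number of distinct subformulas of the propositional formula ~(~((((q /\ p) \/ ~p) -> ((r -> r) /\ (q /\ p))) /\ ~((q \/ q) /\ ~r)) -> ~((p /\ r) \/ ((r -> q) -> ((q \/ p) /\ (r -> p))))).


Formula: ~(~((((q /\ p) \/ ~p) -> ((r -> r) /\ (q /\ p))) /\ ~((q \/ q) /\ ~r)) -> ~((p /\ r) \/ ((r -> q) -> ((q \/ p) /\ (r -> p)))))
Subformulas found:
  1. r
  2. q
  3. p
  4. ~p
  5. ~r
  6. (r -> q)
  7. (q /\ p)
  8. (q \/ p)
  9. (r -> p)
  10. (p /\ r)
  11. (r -> r)
  12. (q \/ q)
  13. ((q /\ p) \/ ~p)
  14. ((q \/ q) /\ ~r)
  15. ~((q \/ q) /\ ~r)
  16. ((q \/ p) /\ (r -> p))
  17. ((r -> r) /\ (q /\ p))
  18. ((r -> q) -> ((q \/ p) /\ (r -> p)))
  19. (((q /\ p) \/ ~p) -> ((r -> r) /\ (q /\ p)))
  20. ((p /\ r) \/ ((r -> q) -> ((q \/ p) /\ (r -> p))))
  21. ~((p /\ r) \/ ((r -> q) -> ((q \/ p) /\ (r -> p))))
  22. ((((q /\ p) \/ ~p) -> ((r -> r) /\ (q /\ p))) /\ ~((q \/ q) /\ ~r))
  23. ~((((q /\ p) \/ ~p) -> ((r -> r) /\ (q /\ p))) /\ ~((q \/ q) /\ ~r))
  24. (~((((q /\ p) \/ ~p) -> ((r -> r) /\ (q /\ p))) /\ ~((q \/ q) /\ ~r)) -> ~((p /\ r) \/ ((r -> q) -> ((q \/ p) /\ (r -> p)))))
  25. ~(~((((q /\ p) \/ ~p) -> ((r -> r) /\ (q /\ p))) /\ ~((q \/ q) /\ ~r)) -> ~((p /\ r) \/ ((r -> q) -> ((q \/ p) /\ (r -> p)))))
Total distinct subformulas = 25

25


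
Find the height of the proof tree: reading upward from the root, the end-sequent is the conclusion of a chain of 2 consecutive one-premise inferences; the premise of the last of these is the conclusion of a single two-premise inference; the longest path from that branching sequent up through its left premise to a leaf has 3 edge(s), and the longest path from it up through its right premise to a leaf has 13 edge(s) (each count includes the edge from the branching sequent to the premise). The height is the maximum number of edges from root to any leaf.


Longest path through the left premise: 3 edges (measured from the branching sequent)
Longest path through the right premise: 13 edges
Height of the subtree rooted at the branching sequent: max(3, 13) = 13
The branching sequent sits 2 edges above the root (the chain of one-premise inferences), so height = 13 + 2 = 15

15


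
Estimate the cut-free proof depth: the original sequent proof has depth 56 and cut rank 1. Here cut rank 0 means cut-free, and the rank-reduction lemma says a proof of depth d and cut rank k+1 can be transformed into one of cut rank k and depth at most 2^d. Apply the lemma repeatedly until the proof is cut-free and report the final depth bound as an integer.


Each rank reduction sends depth d to at most 2^d; cut rank r needs r reductions.
2_0(56) = 56
2_1(56) = 2^56 = 72057594037927936
Cut-free depth bound = 72057594037927936

72057594037927936


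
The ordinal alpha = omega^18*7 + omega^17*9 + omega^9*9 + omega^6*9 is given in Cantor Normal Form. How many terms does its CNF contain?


CNF: omega^18*7 + omega^17*9 + omega^9*9 + omega^6*9
Count the summands separated by '+':
  term 1: omega^18*7
  term 2: omega^17*9
  term 3: omega^9*9
  term 4: omega^6*9
Total terms = 4

4


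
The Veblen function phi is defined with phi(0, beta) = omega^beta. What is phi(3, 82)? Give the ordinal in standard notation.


phi(3, 82):
phi(3, beta) = eta_beta (the beta-th eta number, fixed point of zeta).
phi(3, 82) = eta_82

eta_82


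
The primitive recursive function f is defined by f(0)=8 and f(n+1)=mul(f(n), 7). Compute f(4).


f(0) = 8
f(1) = mul(f(0), 7) = mul(8, 7) = 56
f(2) = mul(f(1), 7) = mul(56, 7) = 392
f(3) = mul(f(2), 7) = mul(392, 7) = 2744
f(4) = mul(f(3), 7) = mul(2744, 7) = 19208


19208


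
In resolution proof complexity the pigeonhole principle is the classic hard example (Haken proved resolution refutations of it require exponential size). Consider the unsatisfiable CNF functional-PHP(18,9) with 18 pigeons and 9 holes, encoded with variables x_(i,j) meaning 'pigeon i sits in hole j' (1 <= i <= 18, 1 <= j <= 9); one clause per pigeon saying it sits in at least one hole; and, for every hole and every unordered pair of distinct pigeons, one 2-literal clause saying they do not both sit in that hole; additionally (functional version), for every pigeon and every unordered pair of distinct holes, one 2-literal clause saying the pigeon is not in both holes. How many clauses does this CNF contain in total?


functional-PHP(18,9): 18 pigeons, 9 holes, 18*9 = 162 variables.
- pigeon clauses: one per pigeon -> 18 clauses
- hole clauses: 9 holes * C(18,2) = 9 * 153 -> 1377 clauses
- functional clauses: 18 pigeons * C(9,2) = 18 * 36 -> 648 clauses
Total clauses = 18 + 1377 + 648 = 2043

2043


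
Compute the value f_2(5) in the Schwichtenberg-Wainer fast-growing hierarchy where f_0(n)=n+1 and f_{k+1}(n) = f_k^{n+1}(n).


f_2(5) = f_1^6(5)
f_1(m) = 2m + 1.
Iterating: f_1^k(n) = 2^k*(n+1) - 1.
f_2(5) = 2^6*(5+1) - 1 = 64*6 - 1 = 383

383


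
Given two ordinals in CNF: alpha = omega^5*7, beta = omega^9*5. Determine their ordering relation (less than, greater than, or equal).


Compare term by term from highest exponent:
alpha = omega^5*7
beta = omega^9*5
Term 1: alpha has omega^5*7, beta has omega^9*5
Result: alpha < beta

alpha < beta


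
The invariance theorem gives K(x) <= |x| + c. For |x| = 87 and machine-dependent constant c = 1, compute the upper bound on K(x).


K(x) <= |x| + c = 87 + 1 = 88

88


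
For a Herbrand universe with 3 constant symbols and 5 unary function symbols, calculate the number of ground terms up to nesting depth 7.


Herbrand terms by depth:
Depth 0: 3 constants
Depth 1: 15 new terms (running total: 18)
Depth 2: 75 new terms (running total: 93)
Depth 3: 375 new terms (running total: 468)
Depth 4: 1875 new terms (running total: 2343)
Depth 5: 9375 new terms (running total: 11718)
Depth 6: 46875 new terms (running total: 58593)
Depth 7: 234375 new terms (running total: 292968)
Total distinct ground terms = 292968

292968


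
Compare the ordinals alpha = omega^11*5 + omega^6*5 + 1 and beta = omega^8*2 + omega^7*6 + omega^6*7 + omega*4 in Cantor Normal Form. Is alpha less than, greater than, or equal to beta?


Compare term by term from highest exponent:
alpha = omega^11*5 + omega^6*5 + 1
beta = omega^8*2 + omega^7*6 + omega^6*7 + omega*4
Term 1: alpha has omega^11*5, beta has omega^8*2
Term 2: alpha has omega^6*5, beta has omega^7*6
Term 3: alpha has omega^0*1, beta has omega^6*7
Term 4: alpha has omega^0*0, beta has omega^1*4
Result: alpha > beta

alpha > beta


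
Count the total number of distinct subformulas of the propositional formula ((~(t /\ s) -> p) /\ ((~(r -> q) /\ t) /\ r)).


Formula: ((~(t /\ s) -> p) /\ ((~(r -> q) /\ t) /\ r))
Subformulas found:
  1. q
  2. s
  3. r
  4. t
  5. p
  6. (r -> q)
  7. (t /\ s)
  8. ~(t /\ s)
  9. ~(r -> q)
  10. (~(t /\ s) -> p)
  11. (~(r -> q) /\ t)
  12. ((~(r -> q) /\ t) /\ r)
  13. ((~(t /\ s) -> p) /\ ((~(r -> q) /\ t) /\ r))
Total distinct subformulas = 13

13


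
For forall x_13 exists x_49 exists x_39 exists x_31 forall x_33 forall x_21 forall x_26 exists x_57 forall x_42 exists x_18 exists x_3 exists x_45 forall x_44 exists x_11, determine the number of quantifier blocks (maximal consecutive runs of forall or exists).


Alternations = 7.
Blocks = alternations + 1 = 8

8


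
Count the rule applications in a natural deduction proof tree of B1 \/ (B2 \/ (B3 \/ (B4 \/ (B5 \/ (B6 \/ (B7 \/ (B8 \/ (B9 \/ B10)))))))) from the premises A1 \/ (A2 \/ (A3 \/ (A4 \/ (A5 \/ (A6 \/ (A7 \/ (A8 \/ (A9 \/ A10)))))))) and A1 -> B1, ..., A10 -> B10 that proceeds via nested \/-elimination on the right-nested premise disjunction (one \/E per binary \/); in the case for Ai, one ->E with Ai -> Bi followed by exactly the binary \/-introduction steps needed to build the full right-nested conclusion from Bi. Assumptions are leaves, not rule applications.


Constructive dilemma with 10 branches, all disjunctions right-nested:
- \/E: the premise has 9 binary \/, each eliminated once: 9 nodes.
- ->E: one per case (Ai with Ai -> Bi gives Bi): 10 nodes.
- \/I: in case i < n, Bi needs 1 step to form Bi \/ (B(i+1) \/ ...) and then i-1 steps to prepend B(i-1), ..., B1, i.e. i steps; in case i = n, B10 needs 9 prepend steps.
  \/I total = (1 + 2 + ... + 9) + 9 = 45 + 9 = 54 nodes.
Total = 9 + 10 + 54 = 73

73


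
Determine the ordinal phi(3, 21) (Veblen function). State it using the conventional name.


phi(3, 21):
phi(3, beta) = eta_beta (the beta-th eta number, fixed point of zeta).
phi(3, 21) = eta_21

eta_21


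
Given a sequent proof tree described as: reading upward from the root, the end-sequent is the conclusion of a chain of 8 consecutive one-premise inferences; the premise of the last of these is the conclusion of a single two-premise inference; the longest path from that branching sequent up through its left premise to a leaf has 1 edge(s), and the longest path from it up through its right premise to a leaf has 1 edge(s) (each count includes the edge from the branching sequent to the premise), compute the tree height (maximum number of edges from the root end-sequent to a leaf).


Longest path through the left premise: 1 edges (measured from the branching sequent)
Longest path through the right premise: 1 edges
Height of the subtree rooted at the branching sequent: max(1, 1) = 1
The branching sequent sits 8 edges above the root (the chain of one-premise inferences), so height = 1 + 8 = 9

9


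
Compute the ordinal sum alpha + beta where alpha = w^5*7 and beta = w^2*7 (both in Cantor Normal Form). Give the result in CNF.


Ordinal addition w^5*7 + w^2*7:
Leading exponent of alpha (5) > leading exponent of beta (2).
Since alpha's term has higher exponent than beta's leading term,
the sum is simply alpha followed by beta.
Result = w^5*7 + w^2*7

w^5*7 + w^2*7


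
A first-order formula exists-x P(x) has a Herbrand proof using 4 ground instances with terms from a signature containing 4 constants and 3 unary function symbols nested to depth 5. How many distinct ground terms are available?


Herbrand terms by depth:
Depth 0: 4 constants
Depth 1: 12 new terms (running total: 16)
Depth 2: 36 new terms (running total: 52)
Depth 3: 108 new terms (running total: 160)
Depth 4: 324 new terms (running total: 484)
Depth 5: 972 new terms (running total: 1456)
Total distinct ground terms = 1456

1456


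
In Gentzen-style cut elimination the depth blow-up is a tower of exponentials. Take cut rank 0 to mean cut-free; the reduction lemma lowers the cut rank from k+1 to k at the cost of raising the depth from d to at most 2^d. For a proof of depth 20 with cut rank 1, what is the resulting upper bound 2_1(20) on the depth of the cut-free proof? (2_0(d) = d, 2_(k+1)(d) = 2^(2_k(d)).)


Each rank reduction sends depth d to at most 2^d; cut rank r needs r reductions.
2_0(20) = 20
2_1(20) = 2^20 = 1048576
Cut-free depth bound = 1048576

1048576


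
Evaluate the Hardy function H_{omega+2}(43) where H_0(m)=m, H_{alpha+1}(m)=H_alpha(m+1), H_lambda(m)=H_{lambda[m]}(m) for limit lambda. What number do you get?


H_{omega+2}(43):
Unwind the 2 successor steps: H_{omega+2}(43) = H_omega(43+2) = H_omega(45).
H_omega(m) = H_m(m) = m + m = 2m.
Result = 2 * 45 = 90

90
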